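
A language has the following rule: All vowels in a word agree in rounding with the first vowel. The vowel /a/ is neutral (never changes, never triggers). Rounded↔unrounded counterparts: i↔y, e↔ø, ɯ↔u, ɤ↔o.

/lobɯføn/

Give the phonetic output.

/ɯ/ harmonizes with /o/ ([+round]) → [u]

[lobuføn]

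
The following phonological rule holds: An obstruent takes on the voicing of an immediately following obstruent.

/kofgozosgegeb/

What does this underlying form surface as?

[kovgozozgegeb]

/f/ before /g/ (voiced) → [v]
/s/ before /g/ (voiced) → [z]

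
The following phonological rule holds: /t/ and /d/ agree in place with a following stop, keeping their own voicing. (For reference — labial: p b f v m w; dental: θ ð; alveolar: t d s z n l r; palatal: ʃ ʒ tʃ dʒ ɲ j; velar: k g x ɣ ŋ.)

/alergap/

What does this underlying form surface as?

[alergap]

no segment meets the rule's conditions; no change.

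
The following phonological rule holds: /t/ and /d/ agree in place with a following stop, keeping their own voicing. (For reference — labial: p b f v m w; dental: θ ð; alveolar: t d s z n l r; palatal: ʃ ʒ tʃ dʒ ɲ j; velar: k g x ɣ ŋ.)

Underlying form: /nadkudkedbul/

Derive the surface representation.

/d/ before /k/ (velar) → [g]
/d/ before /k/ (velar) → [g]
/d/ before /b/ (labial) → [b]

[nagkugkebbul]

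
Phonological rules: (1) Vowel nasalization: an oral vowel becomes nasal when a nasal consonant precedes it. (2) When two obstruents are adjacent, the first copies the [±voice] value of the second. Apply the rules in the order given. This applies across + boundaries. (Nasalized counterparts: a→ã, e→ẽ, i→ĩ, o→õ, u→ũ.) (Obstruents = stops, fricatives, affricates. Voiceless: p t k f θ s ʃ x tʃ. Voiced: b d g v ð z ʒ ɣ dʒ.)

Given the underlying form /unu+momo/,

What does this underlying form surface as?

[unũ+mõmõ]

Rule 1: /u/ after nasal /n/ → [ũ]
Rule 1: /o/ after nasal /m/ → [õ]
Rule 1: /o/ after nasal /m/ → [õ]
After rule 1: unũ+mõmõ
Rule 2: no segment meets the rule's conditions; no change.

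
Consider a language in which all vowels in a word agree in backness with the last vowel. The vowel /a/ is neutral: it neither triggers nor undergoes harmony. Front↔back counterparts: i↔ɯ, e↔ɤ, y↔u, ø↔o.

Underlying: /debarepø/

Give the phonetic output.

no segment meets the rule's conditions; no change.

[debarepø]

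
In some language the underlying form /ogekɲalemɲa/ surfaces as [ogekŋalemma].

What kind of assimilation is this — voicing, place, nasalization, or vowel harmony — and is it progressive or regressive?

/ɲ/→[ŋ] /ɲ/→[m].
Each target copies a feature from the preceding segment, so the direction is progressive.

place assimilation, progressive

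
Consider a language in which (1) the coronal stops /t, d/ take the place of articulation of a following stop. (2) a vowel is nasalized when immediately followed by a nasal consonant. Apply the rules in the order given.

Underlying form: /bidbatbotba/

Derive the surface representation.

Rule 1: /d/ before /b/ (labial) → [b]
Rule 1: /t/ before /b/ (labial) → [p]
Rule 1: /t/ before /b/ (labial) → [p]
After rule 1: bibbapbopba
Rule 2: no segment meets the rule's conditions; no change.

[bibbapbopba]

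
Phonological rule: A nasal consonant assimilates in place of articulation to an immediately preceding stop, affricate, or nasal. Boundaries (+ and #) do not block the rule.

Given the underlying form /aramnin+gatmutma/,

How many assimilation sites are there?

3

/n/ after /m/ (labial) → [m]
/m/ after /t/ (alveolar) → [n]
/m/ after /t/ (alveolar) → [n]
3 segments change.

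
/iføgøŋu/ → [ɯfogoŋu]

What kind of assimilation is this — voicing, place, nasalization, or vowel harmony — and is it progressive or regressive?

vowel harmony, regressive

/i/→[ɯ] /ø/→[o] /ø/→[o].
Vowels agree with the last vowel, so the harmony is regressive.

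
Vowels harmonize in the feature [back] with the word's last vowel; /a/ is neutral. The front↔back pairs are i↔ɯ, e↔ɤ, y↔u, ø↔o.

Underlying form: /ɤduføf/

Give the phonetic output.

/ɤ/ harmonizes with /ø/ ([-back]) → [e]
/u/ harmonizes with /ø/ ([-back]) → [y]

[edyføf]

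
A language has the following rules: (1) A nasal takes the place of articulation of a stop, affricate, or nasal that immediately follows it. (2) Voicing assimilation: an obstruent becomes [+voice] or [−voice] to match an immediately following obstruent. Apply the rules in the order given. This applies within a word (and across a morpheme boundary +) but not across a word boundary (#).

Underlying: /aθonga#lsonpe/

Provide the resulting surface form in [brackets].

Rule 1: /n/ before /g/ (velar) → [ŋ]
Rule 1: /n/ before /p/ (labial) → [m]
After rule 1: aθoŋga#lsompe
Rule 2: no segment meets the rule's conditions; no change.

[aθoŋga#lsompe]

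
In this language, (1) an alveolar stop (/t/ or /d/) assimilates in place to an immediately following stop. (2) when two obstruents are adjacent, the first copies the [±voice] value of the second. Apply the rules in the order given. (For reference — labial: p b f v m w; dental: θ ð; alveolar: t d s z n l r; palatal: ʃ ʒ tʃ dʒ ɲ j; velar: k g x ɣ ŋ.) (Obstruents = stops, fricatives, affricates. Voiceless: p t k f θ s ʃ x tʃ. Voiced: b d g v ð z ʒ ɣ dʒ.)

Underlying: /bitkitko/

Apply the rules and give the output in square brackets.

Rule 1: /t/ before /k/ (velar) → [k]
Rule 1: /t/ before /k/ (velar) → [k]
After rule 1: bikkikko
Rule 2: no segment meets the rule's conditions; no change.

[bikkikko]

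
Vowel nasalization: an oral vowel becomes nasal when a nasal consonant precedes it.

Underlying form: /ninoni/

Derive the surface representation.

[nĩnõnĩ]

/i/ after nasal /n/ → [ĩ]
/o/ after nasal /n/ → [õ]
/i/ after nasal /n/ → [ĩ]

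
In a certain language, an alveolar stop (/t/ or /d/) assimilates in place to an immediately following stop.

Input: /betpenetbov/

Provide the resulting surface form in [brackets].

/t/ before /p/ (labial) → [p]
/t/ before /b/ (labial) → [p]

[beppenepbov]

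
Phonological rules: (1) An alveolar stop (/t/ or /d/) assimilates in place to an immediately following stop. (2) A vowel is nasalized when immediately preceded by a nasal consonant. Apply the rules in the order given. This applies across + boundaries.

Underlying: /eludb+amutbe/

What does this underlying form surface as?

Rule 1: /d/ before /b/ (labial) → [b]
Rule 1: /t/ before /b/ (labial) → [p]
After rule 1: elubb+amupbe
Rule 2: /u/ after nasal /m/ → [ũ]

[elubb+amũpbe]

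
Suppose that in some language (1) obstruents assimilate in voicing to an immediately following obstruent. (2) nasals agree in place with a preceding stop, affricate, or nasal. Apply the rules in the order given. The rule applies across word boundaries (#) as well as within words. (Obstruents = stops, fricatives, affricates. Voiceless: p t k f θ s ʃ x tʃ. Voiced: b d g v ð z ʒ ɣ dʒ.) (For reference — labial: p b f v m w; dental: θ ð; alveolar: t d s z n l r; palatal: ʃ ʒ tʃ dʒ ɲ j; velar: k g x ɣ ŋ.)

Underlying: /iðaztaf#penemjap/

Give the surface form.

Rule 1: /z/ before /t/ (voiceless) → [s]
After rule 1: iðastaf#penemjap
Rule 2: no segment meets the rule's conditions; no change.

[iðastaf#penemjap]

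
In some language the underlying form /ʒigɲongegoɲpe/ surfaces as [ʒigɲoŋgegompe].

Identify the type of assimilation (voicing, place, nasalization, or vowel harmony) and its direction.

place assimilation, regressive

/n/→[ŋ] /ɲ/→[m].
Each target copies a feature from the following segment, so the direction is regressive.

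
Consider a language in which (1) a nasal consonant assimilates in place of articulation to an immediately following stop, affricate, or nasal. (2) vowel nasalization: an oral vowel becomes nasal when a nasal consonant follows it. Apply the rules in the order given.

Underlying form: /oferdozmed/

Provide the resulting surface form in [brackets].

Rule 1: no segment meets the rule's conditions; no change.
After rule 1: oferdozmed
Rule 2: no segment meets the rule's conditions; no change.

[oferdozmed]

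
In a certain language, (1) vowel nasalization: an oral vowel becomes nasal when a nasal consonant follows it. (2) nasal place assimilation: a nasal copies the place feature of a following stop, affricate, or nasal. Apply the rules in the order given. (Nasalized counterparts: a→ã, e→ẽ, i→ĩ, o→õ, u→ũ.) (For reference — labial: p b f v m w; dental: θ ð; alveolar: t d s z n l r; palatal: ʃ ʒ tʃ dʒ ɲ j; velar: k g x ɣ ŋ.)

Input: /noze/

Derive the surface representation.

Rule 1: no segment meets the rule's conditions; no change.
After rule 1: noze
Rule 2: no segment meets the rule's conditions; no change.

[noze]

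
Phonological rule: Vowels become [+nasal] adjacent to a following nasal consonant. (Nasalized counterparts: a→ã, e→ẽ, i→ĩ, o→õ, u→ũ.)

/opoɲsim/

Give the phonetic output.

/o/ before nasal /ɲ/ → [õ]
/i/ before nasal /m/ → [ĩ]

[opõɲsĩm]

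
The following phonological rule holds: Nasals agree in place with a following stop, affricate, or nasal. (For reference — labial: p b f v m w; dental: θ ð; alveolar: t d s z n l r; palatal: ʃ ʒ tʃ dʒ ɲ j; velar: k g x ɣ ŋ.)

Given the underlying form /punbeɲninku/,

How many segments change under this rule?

/n/ before /b/ (labial) → [m]
/ɲ/ before /n/ (alveolar) → [n]
/n/ before /k/ (velar) → [ŋ]
3 segments change.

3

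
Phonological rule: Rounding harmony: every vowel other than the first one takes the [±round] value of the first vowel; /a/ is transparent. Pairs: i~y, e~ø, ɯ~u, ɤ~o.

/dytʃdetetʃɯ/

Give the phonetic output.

/e/ harmonizes with /y/ ([+round]) → [ø]
/e/ harmonizes with /y/ ([+round]) → [ø]
/ɯ/ harmonizes with /y/ ([+round]) → [u]

[dytʃdøtøtʃu]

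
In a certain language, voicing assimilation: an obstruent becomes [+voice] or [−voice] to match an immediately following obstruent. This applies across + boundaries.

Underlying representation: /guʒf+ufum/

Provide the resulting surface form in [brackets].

/ʒ/ before /f/ (voiceless) → [ʃ]

[guʃf+ufum]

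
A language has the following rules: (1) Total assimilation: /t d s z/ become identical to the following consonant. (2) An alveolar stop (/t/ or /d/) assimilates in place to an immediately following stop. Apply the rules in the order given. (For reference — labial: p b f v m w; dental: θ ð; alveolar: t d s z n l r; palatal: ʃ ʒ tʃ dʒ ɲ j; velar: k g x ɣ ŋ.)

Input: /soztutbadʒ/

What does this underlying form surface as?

Rule 1: /z/ before /t/ → [t] (total assimilation)
Rule 1: /t/ before /b/ → [b] (total assimilation)
After rule 1: sottubbadʒ
Rule 2: no segment meets the rule's conditions; no change.

[sottubbadʒ]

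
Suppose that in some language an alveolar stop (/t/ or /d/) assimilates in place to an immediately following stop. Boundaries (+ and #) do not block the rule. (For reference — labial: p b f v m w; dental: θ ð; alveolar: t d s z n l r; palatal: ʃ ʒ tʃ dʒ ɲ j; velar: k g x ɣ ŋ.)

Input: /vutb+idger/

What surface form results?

[vupb+igger]

/t/ before /b/ (labial) → [p]
/d/ before /g/ (velar) → [g]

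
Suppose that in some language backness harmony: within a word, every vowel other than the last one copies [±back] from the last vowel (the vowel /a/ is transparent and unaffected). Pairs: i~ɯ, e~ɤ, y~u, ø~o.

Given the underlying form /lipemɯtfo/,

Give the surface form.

/i/ harmonizes with /o/ ([+back]) → [ɯ]
/e/ harmonizes with /o/ ([+back]) → [ɤ]

[lɯpɤmɯtfo]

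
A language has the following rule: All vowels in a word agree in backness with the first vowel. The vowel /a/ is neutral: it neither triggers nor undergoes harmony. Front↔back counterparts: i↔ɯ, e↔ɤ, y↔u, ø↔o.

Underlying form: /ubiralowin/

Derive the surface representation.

/i/ harmonizes with /u/ ([+back]) → [ɯ]
/i/ harmonizes with /u/ ([+back]) → [ɯ]

[ubɯralowɯn]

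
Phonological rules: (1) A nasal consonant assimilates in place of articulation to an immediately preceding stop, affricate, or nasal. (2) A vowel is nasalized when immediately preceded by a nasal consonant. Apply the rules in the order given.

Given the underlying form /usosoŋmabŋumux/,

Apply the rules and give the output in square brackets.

Rule 1: /m/ after /ŋ/ (velar) → [ŋ]
Rule 1: /ŋ/ after /b/ (labial) → [m]
After rule 1: usosoŋŋabmumux
Rule 2: /a/ after nasal /ŋ/ → [ã]
Rule 2: /u/ after nasal /m/ → [ũ]
Rule 2: /u/ after nasal /m/ → [ũ]

[usosoŋŋãbmũmũx]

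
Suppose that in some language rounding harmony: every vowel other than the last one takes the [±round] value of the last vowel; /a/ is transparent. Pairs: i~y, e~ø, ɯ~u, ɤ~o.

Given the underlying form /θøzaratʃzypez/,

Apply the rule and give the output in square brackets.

[θezaratʃzipez]

/ø/ harmonizes with /e/ ([-round]) → [e]
/y/ harmonizes with /e/ ([-round]) → [i]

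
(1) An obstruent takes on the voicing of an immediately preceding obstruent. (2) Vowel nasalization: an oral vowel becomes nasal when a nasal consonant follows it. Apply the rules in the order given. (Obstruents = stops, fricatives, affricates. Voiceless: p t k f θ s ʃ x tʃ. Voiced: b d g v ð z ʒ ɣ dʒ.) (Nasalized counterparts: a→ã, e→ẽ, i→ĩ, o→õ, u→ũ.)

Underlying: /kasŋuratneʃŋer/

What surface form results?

[kasŋuratneʃŋer]

Rule 1: no segment meets the rule's conditions; no change.
After rule 1: kasŋuratneʃŋer
Rule 2: no segment meets the rule's conditions; no change.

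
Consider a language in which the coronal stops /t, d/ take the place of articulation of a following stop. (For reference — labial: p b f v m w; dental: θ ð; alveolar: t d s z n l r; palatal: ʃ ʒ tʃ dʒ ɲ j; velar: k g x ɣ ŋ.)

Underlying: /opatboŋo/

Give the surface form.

/t/ before /b/ (labial) → [p]

[opapboŋo]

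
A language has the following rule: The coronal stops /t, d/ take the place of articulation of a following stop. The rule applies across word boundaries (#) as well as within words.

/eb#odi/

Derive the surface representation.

no segment meets the rule's conditions; no change.

[eb#odi]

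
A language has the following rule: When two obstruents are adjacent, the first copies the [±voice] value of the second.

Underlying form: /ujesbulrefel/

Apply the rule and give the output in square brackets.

[ujezbulrefel]

/s/ before /b/ (voiced) → [z]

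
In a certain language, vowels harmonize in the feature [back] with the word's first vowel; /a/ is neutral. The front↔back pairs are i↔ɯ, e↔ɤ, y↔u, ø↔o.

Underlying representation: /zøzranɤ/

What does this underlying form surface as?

/ɤ/ harmonizes with /ø/ ([-back]) → [e]

[zøzrane]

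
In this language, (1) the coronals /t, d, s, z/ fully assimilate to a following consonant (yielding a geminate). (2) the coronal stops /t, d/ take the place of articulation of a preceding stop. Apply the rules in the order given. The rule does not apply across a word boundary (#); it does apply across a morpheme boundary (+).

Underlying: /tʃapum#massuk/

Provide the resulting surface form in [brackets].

[tʃapum#massuk]

Rule 1: no segment meets the rule's conditions; no change.
After rule 1: tʃapum#massuk
Rule 2: no segment meets the rule's conditions; no change.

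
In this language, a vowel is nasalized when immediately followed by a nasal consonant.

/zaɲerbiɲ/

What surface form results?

/a/ before nasal /ɲ/ → [ã]
/i/ before nasal /ɲ/ → [ĩ]

[zãɲerbĩɲ]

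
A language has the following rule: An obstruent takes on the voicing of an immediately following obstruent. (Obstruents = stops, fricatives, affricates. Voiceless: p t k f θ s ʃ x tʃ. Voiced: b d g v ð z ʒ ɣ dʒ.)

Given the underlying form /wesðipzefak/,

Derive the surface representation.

[wezðibzefak]

/s/ before /ð/ (voiced) → [z]
/p/ before /z/ (voiced) → [b]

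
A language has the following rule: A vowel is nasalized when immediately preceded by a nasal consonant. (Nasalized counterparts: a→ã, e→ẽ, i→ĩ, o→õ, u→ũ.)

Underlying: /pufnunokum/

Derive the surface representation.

[pufnũnõkum]

/u/ after nasal /n/ → [ũ]
/o/ after nasal /n/ → [õ]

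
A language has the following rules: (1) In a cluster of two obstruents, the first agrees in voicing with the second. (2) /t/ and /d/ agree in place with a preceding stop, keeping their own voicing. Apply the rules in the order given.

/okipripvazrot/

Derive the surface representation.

[okipribvazrot]

Rule 1: /p/ before /v/ (voiced) → [b]
After rule 1: okipribvazrot
Rule 2: no segment meets the rule's conditions; no change.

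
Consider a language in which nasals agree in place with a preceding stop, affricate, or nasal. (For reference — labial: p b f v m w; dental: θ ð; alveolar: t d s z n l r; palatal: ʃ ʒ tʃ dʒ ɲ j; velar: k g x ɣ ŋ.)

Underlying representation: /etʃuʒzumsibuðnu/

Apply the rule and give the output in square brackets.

no segment meets the rule's conditions; no change.

[etʃuʒzumsibuðnu]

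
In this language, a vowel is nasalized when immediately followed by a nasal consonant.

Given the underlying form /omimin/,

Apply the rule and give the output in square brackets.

/o/ before nasal /m/ → [õ]
/i/ before nasal /m/ → [ĩ]
/i/ before nasal /n/ → [ĩ]

[õmĩmĩn]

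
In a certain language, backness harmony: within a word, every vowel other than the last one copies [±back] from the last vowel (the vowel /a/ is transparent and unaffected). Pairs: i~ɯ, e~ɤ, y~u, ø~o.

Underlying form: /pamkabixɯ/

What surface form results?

/i/ harmonizes with /ɯ/ ([+back]) → [ɯ]

[pamkabɯxɯ]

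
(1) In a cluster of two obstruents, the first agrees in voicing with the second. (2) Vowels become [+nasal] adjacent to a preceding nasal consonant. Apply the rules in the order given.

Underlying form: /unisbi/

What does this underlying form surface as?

Rule 1: /s/ before /b/ (voiced) → [z]
After rule 1: unizbi
Rule 2: /i/ after nasal /n/ → [ĩ]

[unĩzbi]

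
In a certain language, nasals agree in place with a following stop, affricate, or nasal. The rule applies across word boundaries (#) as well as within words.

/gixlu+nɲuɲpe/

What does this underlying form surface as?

/n/ before /ɲ/ (palatal) → [ɲ]
/ɲ/ before /p/ (labial) → [m]

[gixlu+ɲɲumpe]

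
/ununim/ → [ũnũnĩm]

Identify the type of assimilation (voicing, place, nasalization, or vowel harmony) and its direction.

/u/→[ũ] /u/→[ũ] /i/→[ĩ].
Each target copies a feature from the following segment, so the direction is regressive.

nasalization, regressive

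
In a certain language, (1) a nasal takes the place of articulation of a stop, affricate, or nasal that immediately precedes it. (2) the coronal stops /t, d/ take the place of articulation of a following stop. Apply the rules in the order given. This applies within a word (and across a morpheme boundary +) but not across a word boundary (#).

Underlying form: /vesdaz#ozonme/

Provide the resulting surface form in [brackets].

Rule 1: /m/ after /n/ (alveolar) → [n]
After rule 1: vesdaz#ozonne
Rule 2: no segment meets the rule's conditions; no change.

[vesdaz#ozonne]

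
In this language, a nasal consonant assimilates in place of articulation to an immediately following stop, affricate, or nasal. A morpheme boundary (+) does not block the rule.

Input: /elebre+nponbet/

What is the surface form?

[elebre+mpombet]

/n/ before /p/ (labial) → [m]
/n/ before /b/ (labial) → [m]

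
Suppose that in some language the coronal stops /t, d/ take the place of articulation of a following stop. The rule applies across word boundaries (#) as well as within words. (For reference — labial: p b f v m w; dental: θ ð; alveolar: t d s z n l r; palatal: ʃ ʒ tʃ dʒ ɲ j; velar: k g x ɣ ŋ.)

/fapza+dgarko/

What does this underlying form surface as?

/d/ before /g/ (velar) → [g]

[fapza+ggarko]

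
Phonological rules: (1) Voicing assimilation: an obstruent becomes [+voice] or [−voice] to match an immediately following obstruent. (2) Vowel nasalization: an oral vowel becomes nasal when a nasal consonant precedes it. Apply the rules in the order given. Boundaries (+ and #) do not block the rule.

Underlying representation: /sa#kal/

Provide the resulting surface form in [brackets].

[sa#kal]

Rule 1: no segment meets the rule's conditions; no change.
After rule 1: sa#kal
Rule 2: no segment meets the rule's conditions; no change.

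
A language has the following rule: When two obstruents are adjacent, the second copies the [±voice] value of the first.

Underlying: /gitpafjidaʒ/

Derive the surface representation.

no segment meets the rule's conditions; no change.

[gitpafjidaʒ]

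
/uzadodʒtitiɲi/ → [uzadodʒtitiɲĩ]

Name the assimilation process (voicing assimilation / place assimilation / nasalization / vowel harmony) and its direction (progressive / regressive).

nasalization, progressive

/i/→[ĩ].
Each target copies a feature from the preceding segment, so the direction is progressive.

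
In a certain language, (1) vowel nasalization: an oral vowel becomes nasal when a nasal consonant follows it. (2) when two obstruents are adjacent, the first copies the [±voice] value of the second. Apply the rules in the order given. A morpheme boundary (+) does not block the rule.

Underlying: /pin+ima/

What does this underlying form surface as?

Rule 1: /i/ before nasal /n/ → [ĩ]
Rule 1: /i/ before nasal /m/ → [ĩ]
After rule 1: pĩn+ĩma
Rule 2: no segment meets the rule's conditions; no change.

[pĩn+ĩma]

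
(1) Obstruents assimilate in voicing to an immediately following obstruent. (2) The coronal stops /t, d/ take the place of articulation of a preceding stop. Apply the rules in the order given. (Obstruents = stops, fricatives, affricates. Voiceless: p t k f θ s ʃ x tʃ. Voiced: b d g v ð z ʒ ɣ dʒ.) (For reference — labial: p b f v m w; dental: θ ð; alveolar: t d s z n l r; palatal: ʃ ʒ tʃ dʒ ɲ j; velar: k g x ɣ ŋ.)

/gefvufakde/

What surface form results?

Rule 1: /f/ before /v/ (voiced) → [v]
Rule 1: /k/ before /d/ (voiced) → [g]
After rule 1: gevvufagde
Rule 2: /d/ after /g/ (velar) → [g]

[gevvufagge]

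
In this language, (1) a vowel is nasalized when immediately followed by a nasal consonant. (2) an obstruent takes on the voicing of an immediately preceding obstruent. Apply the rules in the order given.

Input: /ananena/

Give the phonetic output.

[ãnãnẽna]

Rule 1: /a/ before nasal /n/ → [ã]
Rule 1: /a/ before nasal /n/ → [ã]
Rule 1: /e/ before nasal /n/ → [ẽ]
After rule 1: ãnãnẽna
Rule 2: no segment meets the rule's conditions; no change.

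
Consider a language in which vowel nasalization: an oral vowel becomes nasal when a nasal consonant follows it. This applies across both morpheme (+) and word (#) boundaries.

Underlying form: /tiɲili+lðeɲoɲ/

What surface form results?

/i/ before nasal /ɲ/ → [ĩ]
/e/ before nasal /ɲ/ → [ẽ]
/o/ before nasal /ɲ/ → [õ]

[tĩɲili+lðẽɲõɲ]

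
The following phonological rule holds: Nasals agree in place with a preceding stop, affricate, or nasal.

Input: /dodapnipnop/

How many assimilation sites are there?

/n/ after /p/ (labial) → [m]
/n/ after /p/ (labial) → [m]
2 segments change.

2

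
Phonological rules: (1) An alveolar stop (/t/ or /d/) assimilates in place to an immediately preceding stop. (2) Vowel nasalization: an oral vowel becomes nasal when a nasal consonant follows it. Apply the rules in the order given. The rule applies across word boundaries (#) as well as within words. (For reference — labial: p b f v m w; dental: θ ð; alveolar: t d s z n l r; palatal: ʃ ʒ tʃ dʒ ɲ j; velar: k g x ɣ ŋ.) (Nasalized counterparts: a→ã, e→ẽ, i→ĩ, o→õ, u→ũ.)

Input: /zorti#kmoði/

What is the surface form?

[zorti#kmoði]

Rule 1: no segment meets the rule's conditions; no change.
After rule 1: zorti#kmoði
Rule 2: no segment meets the rule's conditions; no change.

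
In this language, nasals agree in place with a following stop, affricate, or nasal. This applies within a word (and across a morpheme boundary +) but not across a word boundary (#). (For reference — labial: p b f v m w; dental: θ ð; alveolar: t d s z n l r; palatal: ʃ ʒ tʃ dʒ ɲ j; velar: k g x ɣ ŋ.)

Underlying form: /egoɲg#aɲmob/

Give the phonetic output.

/ɲ/ before /g/ (velar) → [ŋ]
/ɲ/ before /m/ (labial) → [m]

[egoŋg#ammob]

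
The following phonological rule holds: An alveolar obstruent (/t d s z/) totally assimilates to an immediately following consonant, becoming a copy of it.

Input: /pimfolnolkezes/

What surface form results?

[pimfolnolkezes]

no segment meets the rule's conditions; no change.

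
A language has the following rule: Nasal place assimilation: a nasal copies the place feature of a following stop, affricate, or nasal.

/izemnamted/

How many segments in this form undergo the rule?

2

/m/ before /n/ (alveolar) → [n]
/m/ before /t/ (alveolar) → [n]
2 segments change.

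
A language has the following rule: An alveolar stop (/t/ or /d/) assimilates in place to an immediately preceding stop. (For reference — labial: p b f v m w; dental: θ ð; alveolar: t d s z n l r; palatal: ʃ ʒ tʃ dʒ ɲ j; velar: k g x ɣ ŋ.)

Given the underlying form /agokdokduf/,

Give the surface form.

/d/ after /k/ (velar) → [g]
/d/ after /k/ (velar) → [g]

[agokgokguf]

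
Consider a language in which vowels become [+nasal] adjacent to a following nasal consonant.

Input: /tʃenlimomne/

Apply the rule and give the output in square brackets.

/e/ before nasal /n/ → [ẽ]
/i/ before nasal /m/ → [ĩ]
/o/ before nasal /m/ → [õ]

[tʃẽnlĩmõmne]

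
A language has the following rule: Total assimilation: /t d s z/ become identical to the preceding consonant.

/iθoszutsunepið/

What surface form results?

[iθossuttunepið]

/z/ after /s/ → [s] (total assimilation)
/s/ after /t/ → [t] (total assimilation)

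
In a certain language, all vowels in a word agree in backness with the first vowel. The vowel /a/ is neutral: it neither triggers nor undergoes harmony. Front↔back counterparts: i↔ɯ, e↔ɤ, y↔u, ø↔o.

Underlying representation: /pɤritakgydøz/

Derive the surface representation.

/i/ harmonizes with /ɤ/ ([+back]) → [ɯ]
/y/ harmonizes with /ɤ/ ([+back]) → [u]
/ø/ harmonizes with /ɤ/ ([+back]) → [o]

[pɤrɯtakgudoz]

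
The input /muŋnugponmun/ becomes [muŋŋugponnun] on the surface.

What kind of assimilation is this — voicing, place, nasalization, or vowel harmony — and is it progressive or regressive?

/n/→[ŋ] /m/→[n].
Each target copies a feature from the preceding segment, so the direction is progressive.

place assimilation, progressive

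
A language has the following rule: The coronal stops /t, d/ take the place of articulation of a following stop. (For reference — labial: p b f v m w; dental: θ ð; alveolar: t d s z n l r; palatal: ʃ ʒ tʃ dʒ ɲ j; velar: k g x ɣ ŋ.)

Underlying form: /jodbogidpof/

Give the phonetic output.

/d/ before /b/ (labial) → [b]
/d/ before /p/ (labial) → [b]

[jobbogibpof]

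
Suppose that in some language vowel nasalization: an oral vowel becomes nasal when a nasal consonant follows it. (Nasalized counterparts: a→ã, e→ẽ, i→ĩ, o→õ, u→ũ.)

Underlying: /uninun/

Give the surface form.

[ũnĩnũn]

/u/ before nasal /n/ → [ũ]
/i/ before nasal /n/ → [ĩ]
/u/ before nasal /n/ → [ũ]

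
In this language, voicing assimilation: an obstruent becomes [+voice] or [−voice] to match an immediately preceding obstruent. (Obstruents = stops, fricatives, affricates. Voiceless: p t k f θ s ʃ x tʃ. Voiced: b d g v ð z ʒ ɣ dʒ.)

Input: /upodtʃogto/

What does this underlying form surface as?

/tʃ/ after /d/ (voiced) → [dʒ]
/t/ after /g/ (voiced) → [d]

[upoddʒogdo]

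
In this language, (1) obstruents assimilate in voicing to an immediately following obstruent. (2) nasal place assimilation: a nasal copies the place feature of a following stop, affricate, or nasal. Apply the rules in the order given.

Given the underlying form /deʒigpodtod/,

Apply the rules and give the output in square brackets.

[deʒikpottod]

Rule 1: /g/ before /p/ (voiceless) → [k]
Rule 1: /d/ before /t/ (voiceless) → [t]
After rule 1: deʒikpottod
Rule 2: no segment meets the rule's conditions; no change.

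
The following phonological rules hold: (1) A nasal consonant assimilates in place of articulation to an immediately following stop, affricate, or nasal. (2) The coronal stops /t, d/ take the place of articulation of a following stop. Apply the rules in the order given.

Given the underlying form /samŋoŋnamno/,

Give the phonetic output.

Rule 1: /m/ before /ŋ/ (velar) → [ŋ]
Rule 1: /ŋ/ before /n/ (alveolar) → [n]
Rule 1: /m/ before /n/ (alveolar) → [n]
After rule 1: saŋŋonnanno
Rule 2: no segment meets the rule's conditions; no change.

[saŋŋonnanno]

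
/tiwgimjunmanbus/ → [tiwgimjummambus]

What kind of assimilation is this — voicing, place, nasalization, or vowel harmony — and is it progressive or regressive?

place assimilation, regressive

/n/→[m] /n/→[m].
Each target copies a feature from the following segment, so the direction is regressive.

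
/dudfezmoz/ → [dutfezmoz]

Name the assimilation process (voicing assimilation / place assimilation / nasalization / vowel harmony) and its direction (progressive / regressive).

/d/→[t].
Each target copies a feature from the following segment, so the direction is regressive.

voicing assimilation, regressive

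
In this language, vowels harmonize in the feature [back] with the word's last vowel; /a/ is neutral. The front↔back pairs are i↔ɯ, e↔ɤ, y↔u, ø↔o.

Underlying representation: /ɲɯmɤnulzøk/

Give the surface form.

/ɯ/ harmonizes with /ø/ ([-back]) → [i]
/ɤ/ harmonizes with /ø/ ([-back]) → [e]
/u/ harmonizes with /ø/ ([-back]) → [y]

[ɲimenylzøk]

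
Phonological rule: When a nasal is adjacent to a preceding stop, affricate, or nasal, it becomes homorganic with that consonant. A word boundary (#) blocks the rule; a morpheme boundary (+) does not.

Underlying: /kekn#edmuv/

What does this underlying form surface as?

/n/ after /k/ (velar) → [ŋ]
/m/ after /d/ (alveolar) → [n]

[kekŋ#ednuv]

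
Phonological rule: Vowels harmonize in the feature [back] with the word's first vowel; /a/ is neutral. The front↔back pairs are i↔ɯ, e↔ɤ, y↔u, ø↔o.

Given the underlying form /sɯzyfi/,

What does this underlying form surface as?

[sɯzufɯ]

/y/ harmonizes with /ɯ/ ([+back]) → [u]
/i/ harmonizes with /ɯ/ ([+back]) → [ɯ]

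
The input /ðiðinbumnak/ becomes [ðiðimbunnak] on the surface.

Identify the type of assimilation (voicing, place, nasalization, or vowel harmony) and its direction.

/n/→[m] /m/→[n].
Each target copies a feature from the following segment, so the direction is regressive.

place assimilation, regressive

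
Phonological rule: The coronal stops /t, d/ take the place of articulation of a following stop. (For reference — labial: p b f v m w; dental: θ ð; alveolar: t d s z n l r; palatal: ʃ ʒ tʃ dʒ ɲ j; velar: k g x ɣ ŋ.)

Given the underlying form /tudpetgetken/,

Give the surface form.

/d/ before /p/ (labial) → [b]
/t/ before /g/ (velar) → [k]
/t/ before /k/ (velar) → [k]

[tubpekgekken]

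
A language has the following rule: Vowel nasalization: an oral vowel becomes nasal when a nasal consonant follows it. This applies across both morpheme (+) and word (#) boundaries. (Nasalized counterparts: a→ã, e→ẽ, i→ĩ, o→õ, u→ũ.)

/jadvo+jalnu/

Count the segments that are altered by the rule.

0

No segment meets the rule's conditions.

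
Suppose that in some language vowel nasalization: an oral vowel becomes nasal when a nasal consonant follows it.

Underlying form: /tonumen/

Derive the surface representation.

/o/ before nasal /n/ → [õ]
/u/ before nasal /m/ → [ũ]
/e/ before nasal /n/ → [ẽ]

[tõnũmẽn]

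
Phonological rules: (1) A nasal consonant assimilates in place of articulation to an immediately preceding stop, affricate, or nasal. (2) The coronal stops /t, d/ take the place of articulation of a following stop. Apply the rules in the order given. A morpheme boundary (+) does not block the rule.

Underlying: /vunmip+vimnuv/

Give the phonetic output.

Rule 1: /m/ after /n/ (alveolar) → [n]
Rule 1: /n/ after /m/ (labial) → [m]
After rule 1: vunnip+vimmuv
Rule 2: no segment meets the rule's conditions; no change.

[vunnip+vimmuv]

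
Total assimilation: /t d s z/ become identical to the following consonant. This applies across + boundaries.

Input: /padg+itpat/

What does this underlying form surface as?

/d/ before /g/ → [g] (total assimilation)
/t/ before /p/ → [p] (total assimilation)

[pagg+ippat]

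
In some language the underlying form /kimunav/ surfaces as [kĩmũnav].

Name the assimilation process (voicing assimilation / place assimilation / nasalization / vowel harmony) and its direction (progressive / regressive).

/i/→[ĩ] /u/→[ũ].
Each target copies a feature from the following segment, so the direction is regressive.

nasalization, regressive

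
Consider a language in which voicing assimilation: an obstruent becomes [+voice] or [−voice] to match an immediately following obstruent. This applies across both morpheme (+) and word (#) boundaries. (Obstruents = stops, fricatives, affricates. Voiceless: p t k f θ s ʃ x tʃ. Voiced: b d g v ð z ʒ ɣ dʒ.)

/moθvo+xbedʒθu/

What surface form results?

[moðvo+ɣbetʃθu]

/θ/ before /v/ (voiced) → [ð]
/x/ before /b/ (voiced) → [ɣ]
/dʒ/ before /θ/ (voiceless) → [tʃ]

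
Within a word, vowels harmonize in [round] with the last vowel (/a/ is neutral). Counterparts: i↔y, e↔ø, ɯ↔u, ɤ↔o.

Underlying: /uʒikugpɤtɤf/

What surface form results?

/u/ harmonizes with /ɤ/ ([-round]) → [ɯ]
/u/ harmonizes with /ɤ/ ([-round]) → [ɯ]

[ɯʒikɯgpɤtɤf]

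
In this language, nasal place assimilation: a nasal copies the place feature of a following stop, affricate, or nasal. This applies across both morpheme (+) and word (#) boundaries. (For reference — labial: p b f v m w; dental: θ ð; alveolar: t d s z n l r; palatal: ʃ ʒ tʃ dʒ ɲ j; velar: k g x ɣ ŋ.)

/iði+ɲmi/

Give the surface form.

[iði+mmi]

/ɲ/ before /m/ (labial) → [m]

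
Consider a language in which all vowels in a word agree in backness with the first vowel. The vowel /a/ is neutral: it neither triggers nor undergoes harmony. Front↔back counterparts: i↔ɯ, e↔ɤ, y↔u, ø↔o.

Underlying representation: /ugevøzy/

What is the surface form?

[ugɤvozu]

/e/ harmonizes with /u/ ([+back]) → [ɤ]
/ø/ harmonizes with /u/ ([+back]) → [o]
/y/ harmonizes with /u/ ([+back]) → [u]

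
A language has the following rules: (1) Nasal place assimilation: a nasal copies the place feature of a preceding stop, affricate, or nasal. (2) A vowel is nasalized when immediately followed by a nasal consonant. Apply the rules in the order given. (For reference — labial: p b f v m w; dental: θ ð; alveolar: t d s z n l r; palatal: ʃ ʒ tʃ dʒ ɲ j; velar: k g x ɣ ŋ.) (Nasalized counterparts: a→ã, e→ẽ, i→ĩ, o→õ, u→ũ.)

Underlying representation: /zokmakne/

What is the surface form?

[zokŋakŋe]

Rule 1: /m/ after /k/ (velar) → [ŋ]
Rule 1: /n/ after /k/ (velar) → [ŋ]
After rule 1: zokŋakŋe
Rule 2: no segment meets the rule's conditions; no change.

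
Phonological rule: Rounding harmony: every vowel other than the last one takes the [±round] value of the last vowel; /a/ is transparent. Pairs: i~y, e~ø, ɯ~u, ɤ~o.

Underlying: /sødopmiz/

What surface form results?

/ø/ harmonizes with /i/ ([-round]) → [e]
/o/ harmonizes with /i/ ([-round]) → [ɤ]

[sedɤpmiz]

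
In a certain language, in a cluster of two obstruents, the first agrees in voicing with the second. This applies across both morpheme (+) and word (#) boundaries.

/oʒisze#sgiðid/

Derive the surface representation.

[oʒizze#zgiðid]

/s/ before /z/ (voiced) → [z]
/s/ before /g/ (voiced) → [z]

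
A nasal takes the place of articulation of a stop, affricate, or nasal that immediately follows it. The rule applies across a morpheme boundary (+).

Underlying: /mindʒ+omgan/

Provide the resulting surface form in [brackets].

[miɲdʒ+oŋgan]

/n/ before /dʒ/ (palatal) → [ɲ]
/m/ before /g/ (velar) → [ŋ]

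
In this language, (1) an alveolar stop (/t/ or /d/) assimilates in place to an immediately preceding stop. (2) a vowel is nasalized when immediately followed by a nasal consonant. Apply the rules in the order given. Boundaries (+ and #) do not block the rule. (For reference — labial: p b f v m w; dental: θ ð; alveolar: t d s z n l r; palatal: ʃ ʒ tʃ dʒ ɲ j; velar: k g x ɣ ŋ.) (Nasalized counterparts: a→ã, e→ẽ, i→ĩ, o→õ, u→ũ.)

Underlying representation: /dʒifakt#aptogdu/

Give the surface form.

[dʒifakk#appoggu]

Rule 1: /t/ after /k/ (velar) → [k]
Rule 1: /t/ after /p/ (labial) → [p]
Rule 1: /d/ after /g/ (velar) → [g]
After rule 1: dʒifakk#appoggu
Rule 2: no segment meets the rule's conditions; no change.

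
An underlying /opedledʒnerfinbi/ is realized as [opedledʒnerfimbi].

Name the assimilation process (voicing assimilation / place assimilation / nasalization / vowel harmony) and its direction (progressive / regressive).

place assimilation, regressive

/n/→[m].
Each target copies a feature from the following segment, so the direction is regressive.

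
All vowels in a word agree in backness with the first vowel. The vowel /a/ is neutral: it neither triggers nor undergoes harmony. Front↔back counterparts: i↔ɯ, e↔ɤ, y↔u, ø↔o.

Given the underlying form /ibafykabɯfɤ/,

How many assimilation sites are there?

/ɯ/ harmonizes with /i/ ([-back]) → [i]
/ɤ/ harmonizes with /i/ ([-back]) → [e]
2 segments change.

2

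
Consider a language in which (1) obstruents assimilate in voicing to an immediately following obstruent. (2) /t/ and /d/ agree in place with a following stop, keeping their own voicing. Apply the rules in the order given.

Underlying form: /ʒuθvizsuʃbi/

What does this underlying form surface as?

[ʒuðvissuʒbi]

Rule 1: /θ/ before /v/ (voiced) → [ð]
Rule 1: /z/ before /s/ (voiceless) → [s]
Rule 1: /ʃ/ before /b/ (voiced) → [ʒ]
After rule 1: ʒuðvissuʒbi
Rule 2: no segment meets the rule's conditions; no change.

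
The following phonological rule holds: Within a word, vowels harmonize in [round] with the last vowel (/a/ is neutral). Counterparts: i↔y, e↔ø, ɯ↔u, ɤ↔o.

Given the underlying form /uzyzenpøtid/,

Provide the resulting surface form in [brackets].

/u/ harmonizes with /i/ ([-round]) → [ɯ]
/y/ harmonizes with /i/ ([-round]) → [i]
/ø/ harmonizes with /i/ ([-round]) → [e]

[ɯzizenpetid]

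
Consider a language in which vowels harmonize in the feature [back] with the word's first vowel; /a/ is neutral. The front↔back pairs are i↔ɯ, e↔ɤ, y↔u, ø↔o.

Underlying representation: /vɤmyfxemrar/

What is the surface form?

[vɤmufxɤmrar]

/y/ harmonizes with /ɤ/ ([+back]) → [u]
/e/ harmonizes with /ɤ/ ([+back]) → [ɤ]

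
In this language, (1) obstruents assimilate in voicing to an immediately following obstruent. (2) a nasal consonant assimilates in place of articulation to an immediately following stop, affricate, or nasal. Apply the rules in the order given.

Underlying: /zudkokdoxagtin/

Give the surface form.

Rule 1: /d/ before /k/ (voiceless) → [t]
Rule 1: /k/ before /d/ (voiced) → [g]
Rule 1: /g/ before /t/ (voiceless) → [k]
After rule 1: zutkogdoxaktin
Rule 2: no segment meets the rule's conditions; no change.

[zutkogdoxaktin]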